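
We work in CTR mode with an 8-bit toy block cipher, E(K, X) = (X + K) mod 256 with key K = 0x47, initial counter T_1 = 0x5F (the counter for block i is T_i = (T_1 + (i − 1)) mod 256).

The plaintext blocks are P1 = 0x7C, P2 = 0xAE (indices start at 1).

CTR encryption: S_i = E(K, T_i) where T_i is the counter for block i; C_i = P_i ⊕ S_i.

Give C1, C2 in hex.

C1 = 0xDA, C2 = 0x09

C1: T = 0x5F, S = E(K, T) = 0xA6; 0x7C ⊕ 0xA6 = 0xDA.
C2: T = 0x60, S = E(K, T) = 0xA7; 0xAE ⊕ 0xA7 = 0x09.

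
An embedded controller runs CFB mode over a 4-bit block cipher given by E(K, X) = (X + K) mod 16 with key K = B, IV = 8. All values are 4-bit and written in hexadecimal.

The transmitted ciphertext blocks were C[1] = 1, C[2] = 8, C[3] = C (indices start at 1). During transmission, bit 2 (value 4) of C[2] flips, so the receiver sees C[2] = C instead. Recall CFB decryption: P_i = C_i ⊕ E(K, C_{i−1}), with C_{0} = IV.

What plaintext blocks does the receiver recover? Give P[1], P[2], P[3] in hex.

P[1] = 2, P[2] = 0, P[3] = B

Only C[2] changed, to C. In CFB, a change in C_i flips the same bit in P_i and garbles P_{i+1}. Decrypting the received ciphertext:
P[1]: E(K, 8) = 3; 1 ⊕ 3 = 2.
P[2]: E(K, 1) = C; C ⊕ C = 0.
P[3]: E(K, C) = 7; C ⊕ 7 = B.
Blocks that differ from the original plaintext: P[2], P[3].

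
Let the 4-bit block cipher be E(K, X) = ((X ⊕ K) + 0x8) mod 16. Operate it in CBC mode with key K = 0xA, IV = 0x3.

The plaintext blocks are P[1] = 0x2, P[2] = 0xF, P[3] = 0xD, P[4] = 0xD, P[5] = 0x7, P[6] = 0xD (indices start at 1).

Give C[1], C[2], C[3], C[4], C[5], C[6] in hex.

C[1] = 0x3, C[2] = 0xE, C[3] = 0x1, C[4] = 0xE, C[5] = 0xB, C[6] = 0x4

CBC encryption: C_i = E(K, P_i ⊕ C_{i−1}), with C_{0} = IV.
C[1]: P[1] ⊕ 0x3 = 0x1; E(K, 0x1) = 0x3.
C[2]: P[2] ⊕ 0x3 = 0xC; E(K, 0xC) = 0xE.
C[3]: P[3] ⊕ 0xE = 0x3; E(K, 0x3) = 0x1.
C[4]: P[4] ⊕ 0x1 = 0xC; E(K, 0xC) = 0xE.
C[5]: P[5] ⊕ 0xE = 0x9; E(K, 0x9) = 0xB.
C[6]: P[6] ⊕ 0xB = 0x6; E(K, 0x6) = 0x4.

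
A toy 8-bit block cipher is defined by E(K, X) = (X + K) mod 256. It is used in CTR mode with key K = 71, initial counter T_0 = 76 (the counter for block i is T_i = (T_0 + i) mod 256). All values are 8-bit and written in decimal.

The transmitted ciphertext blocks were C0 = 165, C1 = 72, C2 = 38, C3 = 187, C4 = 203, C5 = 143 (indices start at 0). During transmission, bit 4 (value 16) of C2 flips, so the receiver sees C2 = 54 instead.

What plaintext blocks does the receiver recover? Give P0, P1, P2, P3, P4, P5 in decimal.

P0 = 54, P1 = 220, P2 = 163, P3 = 45, P4 = 92, P5 = 23

CTR decryption: S_i = E(K, T_i) where T_i is the counter for block i; P_i = C_i ⊕ S_i.
Only C2 changed, to 54. In CTR, a change in C_i flips the same bit in P_i only; the keystream is unaffected. Decrypting the received ciphertext:
P0: T = 76, S = E(K, T) = 147; 165 ⊕ 147 = 54.
P1: T = 77, S = E(K, T) = 148; 72 ⊕ 148 = 220.
P2: T = 78, S = E(K, T) = 149; 54 ⊕ 149 = 163.
P3: T = 79, S = E(K, T) = 150; 187 ⊕ 150 = 45.
P4: T = 80, S = E(K, T) = 151; 203 ⊕ 151 = 92.
P5: T = 81, S = E(K, T) = 152; 143 ⊕ 152 = 23.
Blocks that differ from the original plaintext: P2.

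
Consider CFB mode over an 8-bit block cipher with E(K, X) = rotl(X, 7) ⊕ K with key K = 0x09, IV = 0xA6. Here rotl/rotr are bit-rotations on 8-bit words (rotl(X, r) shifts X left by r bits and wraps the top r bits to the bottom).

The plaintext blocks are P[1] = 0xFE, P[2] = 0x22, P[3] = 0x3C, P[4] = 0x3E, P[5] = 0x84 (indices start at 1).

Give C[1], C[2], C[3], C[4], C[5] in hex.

C[1] = 0xA4, C[2] = 0x79, C[3] = 0x89, C[4] = 0xF3, C[5] = 0x74

CFB encryption: C_i = P_i ⊕ E(K, C_{i−1}), with C_{0} = IV.
C[1]: E(K, 0xA6) = 0x5A; 0xFE ⊕ 0x5A = 0xA4.
C[2]: E(K, 0xA4) = 0x5B; 0x22 ⊕ 0x5B = 0x79.
C[3]: E(K, 0x79) = 0xB5; 0x3C ⊕ 0xB5 = 0x89.
C[4]: E(K, 0x89) = 0xCD; 0x3E ⊕ 0xCD = 0xF3.
C[5]: E(K, 0xF3) = 0xF0; 0x84 ⊕ 0xF0 = 0x74.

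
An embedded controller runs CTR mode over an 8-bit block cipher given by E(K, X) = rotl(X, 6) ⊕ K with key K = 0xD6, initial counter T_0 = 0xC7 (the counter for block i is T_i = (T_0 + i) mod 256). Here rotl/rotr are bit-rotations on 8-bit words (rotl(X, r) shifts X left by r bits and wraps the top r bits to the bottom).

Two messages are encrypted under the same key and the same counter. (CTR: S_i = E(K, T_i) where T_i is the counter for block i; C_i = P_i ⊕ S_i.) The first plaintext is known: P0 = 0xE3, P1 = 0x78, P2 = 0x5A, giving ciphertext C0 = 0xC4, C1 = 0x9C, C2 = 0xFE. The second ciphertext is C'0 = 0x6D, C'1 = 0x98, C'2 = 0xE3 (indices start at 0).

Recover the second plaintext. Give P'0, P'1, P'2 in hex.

P'0 = 0x4A, P'1 = 0x7C, P'2 = 0x47

In CTR with a reused counter, both messages share the same keystream S_i, so C_i ⊕ C'_i = P_i ⊕ P'_i and thus P'_i = P_i ⊕ C_i ⊕ C'_i.
P'0: 0xE3 ⊕ 0xC4 ⊕ 0x6D = 0x4A.
P'1: 0x78 ⊕ 0x9C ⊕ 0x98 = 0x7C.
P'2: 0x5A ⊕ 0xFE ⊕ 0xE3 = 0x47.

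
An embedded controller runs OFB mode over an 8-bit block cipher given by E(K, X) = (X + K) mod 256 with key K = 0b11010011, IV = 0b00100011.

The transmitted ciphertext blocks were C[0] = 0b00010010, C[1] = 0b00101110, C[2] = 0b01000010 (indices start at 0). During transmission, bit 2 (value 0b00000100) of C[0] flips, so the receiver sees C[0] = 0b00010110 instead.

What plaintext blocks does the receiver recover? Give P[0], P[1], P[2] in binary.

P[0] = 0b11100000, P[1] = 0b11100111, P[2] = 0b11011110

OFB decryption: S_i = E(K, S_{i−1}) with S_{−1} = IV; P_i = C_i ⊕ S_i.
Only C[0] changed, to 0b00010110. In OFB, a change in C_i flips the same bit in P_i only; the keystream is unaffected. Decrypting the received ciphertext:
P[0]: S = E(K, 0b00100011) = 0b11110110; 0b00010110 ⊕ 0b11110110 = 0b11100000.
P[1]: S = E(K, 0b11110110) = 0b11001001; 0b00101110 ⊕ 0b11001001 = 0b11100111.
P[2]: S = E(K, 0b11001001) = 0b10011100; 0b01000010 ⊕ 0b10011100 = 0b11011110.
Blocks that differ from the original plaintext: P[0].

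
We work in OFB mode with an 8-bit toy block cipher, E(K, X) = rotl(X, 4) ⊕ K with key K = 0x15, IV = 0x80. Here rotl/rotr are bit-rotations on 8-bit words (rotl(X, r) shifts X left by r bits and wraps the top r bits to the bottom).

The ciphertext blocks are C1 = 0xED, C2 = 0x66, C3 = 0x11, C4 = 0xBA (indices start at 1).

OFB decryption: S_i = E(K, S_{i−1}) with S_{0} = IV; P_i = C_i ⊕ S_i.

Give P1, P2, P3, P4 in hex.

P1: S = E(K, 0x80) = 0x1D; 0xED ⊕ 0x1D = 0xF0.
P2: S = E(K, 0x1D) = 0xC4; 0x66 ⊕ 0xC4 = 0xA2.
P3: S = E(K, 0xC4) = 0x59; 0x11 ⊕ 0x59 = 0x48.
P4: S = E(K, 0x59) = 0x80; 0xBA ⊕ 0x80 = 0x3A.

P1 = 0xF0, P2 = 0xA2, P3 = 0x48, P4 = 0x3A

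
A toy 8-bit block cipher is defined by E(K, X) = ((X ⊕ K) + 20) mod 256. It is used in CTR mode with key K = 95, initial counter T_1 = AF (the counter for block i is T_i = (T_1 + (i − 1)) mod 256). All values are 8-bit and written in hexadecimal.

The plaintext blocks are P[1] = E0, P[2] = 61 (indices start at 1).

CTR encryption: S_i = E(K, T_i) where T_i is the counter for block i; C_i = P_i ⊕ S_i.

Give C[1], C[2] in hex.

C[1]: T = AF, S = E(K, T) = 5A; E0 ⊕ 5A = BA.
C[2]: T = B0, S = E(K, T) = 45; 61 ⊕ 45 = 24.

C[1] = BA, C[2] = 24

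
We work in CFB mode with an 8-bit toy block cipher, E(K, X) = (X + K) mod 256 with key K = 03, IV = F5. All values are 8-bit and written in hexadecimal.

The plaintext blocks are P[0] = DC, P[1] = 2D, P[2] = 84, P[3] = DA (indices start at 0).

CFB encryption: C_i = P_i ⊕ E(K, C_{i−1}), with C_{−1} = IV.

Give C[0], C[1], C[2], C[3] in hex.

C[0] = 24, C[1] = 0A, C[2] = 89, C[3] = 56

C[0]: E(K, F5) = F8; DC ⊕ F8 = 24.
C[1]: E(K, 24) = 27; 2D ⊕ 27 = 0A.
C[2]: E(K, 0A) = 0D; 84 ⊕ 0D = 89.
C[3]: E(K, 89) = 8C; DA ⊕ 8C = 56.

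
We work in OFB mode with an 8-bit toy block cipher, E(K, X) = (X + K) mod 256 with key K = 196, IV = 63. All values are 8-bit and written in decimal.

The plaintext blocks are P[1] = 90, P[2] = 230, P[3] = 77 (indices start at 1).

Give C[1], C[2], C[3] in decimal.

C[1] = 89, C[2] = 33, C[3] = 198

OFB encryption: S_i = E(K, S_{i−1}) with S_{0} = IV; C_i = P_i ⊕ S_i.
C[1]: S = E(K, 63) = 3; 90 ⊕ 3 = 89.
C[2]: S = E(K, 3) = 199; 230 ⊕ 199 = 33.
C[3]: S = E(K, 199) = 139; 77 ⊕ 139 = 198.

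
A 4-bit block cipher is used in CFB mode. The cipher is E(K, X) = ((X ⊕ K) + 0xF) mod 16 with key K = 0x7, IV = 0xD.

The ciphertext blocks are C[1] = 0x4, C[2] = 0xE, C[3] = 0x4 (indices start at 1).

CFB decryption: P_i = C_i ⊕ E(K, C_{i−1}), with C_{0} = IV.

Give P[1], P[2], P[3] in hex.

P[1] = 0xD, P[2] = 0xC, P[3] = 0xC

P[1]: E(K, 0xD) = 0x9; 0x4 ⊕ 0x9 = 0xD.
P[2]: E(K, 0x4) = 0x2; 0xE ⊕ 0x2 = 0xC.
P[3]: E(K, 0xE) = 0x8; 0x4 ⊕ 0x8 = 0xC.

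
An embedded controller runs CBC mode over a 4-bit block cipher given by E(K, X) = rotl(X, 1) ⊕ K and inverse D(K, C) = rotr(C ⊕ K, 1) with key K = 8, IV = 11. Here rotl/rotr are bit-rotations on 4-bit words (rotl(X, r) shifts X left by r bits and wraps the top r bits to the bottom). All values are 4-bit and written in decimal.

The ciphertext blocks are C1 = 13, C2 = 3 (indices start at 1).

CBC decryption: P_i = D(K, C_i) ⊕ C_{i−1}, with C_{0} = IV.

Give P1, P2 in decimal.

P1: D(K, 13) = 10; 10 ⊕ 11 = 1.
P2: D(K, 3) = 13; 13 ⊕ 13 = 0.

P1 = 1, P2 = 0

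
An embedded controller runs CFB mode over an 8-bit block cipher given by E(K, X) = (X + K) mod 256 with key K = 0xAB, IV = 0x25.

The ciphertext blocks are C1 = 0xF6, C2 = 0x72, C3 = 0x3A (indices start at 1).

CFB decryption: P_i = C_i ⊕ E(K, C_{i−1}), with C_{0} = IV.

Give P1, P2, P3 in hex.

P1 = 0x26, P2 = 0xD3, P3 = 0x27

P1: E(K, 0x25) = 0xD0; 0xF6 ⊕ 0xD0 = 0x26.
P2: E(K, 0xF6) = 0xA1; 0x72 ⊕ 0xA1 = 0xD3.
P3: E(K, 0x72) = 0x1D; 0x3A ⊕ 0x1D = 0x27.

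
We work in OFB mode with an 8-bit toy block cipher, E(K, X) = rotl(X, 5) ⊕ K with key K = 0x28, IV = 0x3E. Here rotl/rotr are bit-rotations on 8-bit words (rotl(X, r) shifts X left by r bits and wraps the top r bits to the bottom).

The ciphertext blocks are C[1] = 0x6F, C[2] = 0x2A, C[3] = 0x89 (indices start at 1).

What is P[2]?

P[2] = 0xFF

OFB decryption: S_i = E(K, S_{i−1}) with S_{0} = IV; P_i = C_i ⊕ S_i.
P[1]: S = E(K, 0x3E) = 0xEF; 0x6F ⊕ 0xEF = 0x80.
P[2]: S = E(K, 0xEF) = 0xD5; 0x2A ⊕ 0xD5 = 0xFF.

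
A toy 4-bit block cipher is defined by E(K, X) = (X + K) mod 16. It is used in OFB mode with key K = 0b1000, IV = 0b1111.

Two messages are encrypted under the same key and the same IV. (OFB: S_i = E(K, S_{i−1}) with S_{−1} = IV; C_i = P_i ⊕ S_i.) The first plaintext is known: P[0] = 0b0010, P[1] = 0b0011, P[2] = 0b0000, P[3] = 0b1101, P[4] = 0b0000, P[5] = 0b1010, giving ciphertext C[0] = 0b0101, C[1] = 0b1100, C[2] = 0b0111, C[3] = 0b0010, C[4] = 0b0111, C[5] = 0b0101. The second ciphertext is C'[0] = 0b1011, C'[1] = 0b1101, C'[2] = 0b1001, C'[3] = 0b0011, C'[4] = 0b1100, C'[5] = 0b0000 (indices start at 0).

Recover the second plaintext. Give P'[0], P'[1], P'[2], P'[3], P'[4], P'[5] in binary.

In OFB with a reused IV, both messages share the same keystream S_i, so C_i ⊕ C'_i = P_i ⊕ P'_i and thus P'_i = P_i ⊕ C_i ⊕ C'_i.
P'[0]: 0b0010 ⊕ 0b0101 ⊕ 0b1011 = 0b1100.
P'[1]: 0b0011 ⊕ 0b1100 ⊕ 0b1101 = 0b0010.
P'[2]: 0b0000 ⊕ 0b0111 ⊕ 0b1001 = 0b1110.
P'[3]: 0b1101 ⊕ 0b0010 ⊕ 0b0011 = 0b1100.
P'[4]: 0b0000 ⊕ 0b0111 ⊕ 0b1100 = 0b1011.
P'[5]: 0b1010 ⊕ 0b0101 ⊕ 0b0000 = 0b1111.

P'[0] = 0b1100, P'[1] = 0b0010, P'[2] = 0b1110, P'[3] = 0b1100, P'[4] = 0b1011, P'[5] = 0b1111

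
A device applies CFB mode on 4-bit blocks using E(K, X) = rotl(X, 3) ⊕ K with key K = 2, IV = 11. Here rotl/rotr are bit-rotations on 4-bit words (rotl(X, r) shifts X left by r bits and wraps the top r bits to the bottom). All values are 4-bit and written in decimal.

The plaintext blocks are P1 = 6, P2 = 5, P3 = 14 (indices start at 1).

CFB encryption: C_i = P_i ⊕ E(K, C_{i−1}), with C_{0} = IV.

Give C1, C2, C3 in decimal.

C1: E(K, 11) = 15; 6 ⊕ 15 = 9.
C2: E(K, 9) = 14; 5 ⊕ 14 = 11.
C3: E(K, 11) = 15; 14 ⊕ 15 = 1.

C1 = 9, C2 = 11, C3 = 1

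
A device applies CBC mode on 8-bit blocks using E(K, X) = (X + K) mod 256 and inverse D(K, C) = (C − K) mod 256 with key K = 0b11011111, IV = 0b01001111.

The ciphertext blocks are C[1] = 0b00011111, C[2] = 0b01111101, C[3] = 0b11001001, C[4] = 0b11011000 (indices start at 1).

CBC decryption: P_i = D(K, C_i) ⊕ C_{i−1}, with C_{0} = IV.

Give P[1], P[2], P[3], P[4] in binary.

P[1]: D(K, 0b00011111) = 0b01000000; 0b01000000 ⊕ 0b01001111 = 0b00001111.
P[2]: D(K, 0b01111101) = 0b10011110; 0b10011110 ⊕ 0b00011111 = 0b10000001.
P[3]: D(K, 0b11001001) = 0b11101010; 0b11101010 ⊕ 0b01111101 = 0b10010111.
P[4]: D(K, 0b11011000) = 0b11111001; 0b11111001 ⊕ 0b11001001 = 0b00110000.

P[1] = 0b00001111, P[2] = 0b10000001, P[3] = 0b10010111, P[4] = 0b00110000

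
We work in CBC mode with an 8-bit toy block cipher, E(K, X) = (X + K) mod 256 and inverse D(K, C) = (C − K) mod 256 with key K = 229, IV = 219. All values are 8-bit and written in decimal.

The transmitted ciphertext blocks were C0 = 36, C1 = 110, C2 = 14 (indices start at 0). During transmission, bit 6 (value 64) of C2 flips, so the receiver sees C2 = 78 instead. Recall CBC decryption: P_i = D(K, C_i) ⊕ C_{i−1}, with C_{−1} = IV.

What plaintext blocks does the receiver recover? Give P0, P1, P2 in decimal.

Only C2 changed, to 78. In CBC, a change in C_i garbles P_i and flips the same bit in P_{i+1}. Decrypting the received ciphertext:
P0: D(K, 36) = 63; 63 ⊕ 219 = 228.
P1: D(K, 110) = 137; 137 ⊕ 36 = 173.
P2: D(K, 78) = 105; 105 ⊕ 110 = 7.
Blocks that differ from the original plaintext: P2.

P0 = 228, P1 = 173, P2 = 7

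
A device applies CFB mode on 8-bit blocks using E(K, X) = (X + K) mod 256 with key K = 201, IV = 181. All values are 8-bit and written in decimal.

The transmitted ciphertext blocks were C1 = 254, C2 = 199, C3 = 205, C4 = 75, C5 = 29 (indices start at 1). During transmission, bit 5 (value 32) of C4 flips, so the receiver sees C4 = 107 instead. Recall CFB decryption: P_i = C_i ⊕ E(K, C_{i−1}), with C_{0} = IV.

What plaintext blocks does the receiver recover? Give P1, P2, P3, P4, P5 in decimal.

Only C4 changed, to 107. In CFB, a change in C_i flips the same bit in P_i and garbles P_{i+1}. Decrypting the received ciphertext:
P1: E(K, 181) = 126; 254 ⊕ 126 = 128.
P2: E(K, 254) = 199; 199 ⊕ 199 = 0.
P3: E(K, 199) = 144; 205 ⊕ 144 = 93.
P4: E(K, 205) = 150; 107 ⊕ 150 = 253.
P5: E(K, 107) = 52; 29 ⊕ 52 = 41.
Blocks that differ from the original plaintext: P4, P5.

P1 = 128, P2 = 0, P3 = 93, P4 = 253, P5 = 41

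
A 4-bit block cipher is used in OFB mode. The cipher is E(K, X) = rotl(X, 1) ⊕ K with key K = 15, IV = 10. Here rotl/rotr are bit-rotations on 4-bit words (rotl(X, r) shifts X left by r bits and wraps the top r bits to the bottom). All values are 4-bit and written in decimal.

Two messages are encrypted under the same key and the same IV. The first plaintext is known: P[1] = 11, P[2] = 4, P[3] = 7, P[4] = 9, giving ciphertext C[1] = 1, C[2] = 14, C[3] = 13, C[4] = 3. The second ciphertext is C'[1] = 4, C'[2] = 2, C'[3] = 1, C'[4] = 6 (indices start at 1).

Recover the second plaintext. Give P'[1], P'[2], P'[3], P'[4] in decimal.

In OFB with a reused IV, both messages share the same keystream S_i, so C_i ⊕ C'_i = P_i ⊕ P'_i and thus P'_i = P_i ⊕ C_i ⊕ C'_i.
P'[1]: 11 ⊕ 1 ⊕ 4 = 14.
P'[2]: 4 ⊕ 14 ⊕ 2 = 8.
P'[3]: 7 ⊕ 13 ⊕ 1 = 11.
P'[4]: 9 ⊕ 3 ⊕ 6 = 12.

P'[1] = 14, P'[2] = 8, P'[3] = 11, P'[4] = 12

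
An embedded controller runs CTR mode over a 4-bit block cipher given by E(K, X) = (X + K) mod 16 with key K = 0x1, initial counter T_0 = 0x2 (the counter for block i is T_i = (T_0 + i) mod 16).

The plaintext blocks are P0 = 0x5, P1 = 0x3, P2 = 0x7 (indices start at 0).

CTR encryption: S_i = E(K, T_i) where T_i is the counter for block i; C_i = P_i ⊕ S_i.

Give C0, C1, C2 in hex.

C0: T = 0x2, S = E(K, T) = 0x3; 0x5 ⊕ 0x3 = 0x6.
C1: T = 0x3, S = E(K, T) = 0x4; 0x3 ⊕ 0x4 = 0x7.
C2: T = 0x4, S = E(K, T) = 0x5; 0x7 ⊕ 0x5 = 0x2.

C0 = 0x6, C1 = 0x7, C2 = 0x2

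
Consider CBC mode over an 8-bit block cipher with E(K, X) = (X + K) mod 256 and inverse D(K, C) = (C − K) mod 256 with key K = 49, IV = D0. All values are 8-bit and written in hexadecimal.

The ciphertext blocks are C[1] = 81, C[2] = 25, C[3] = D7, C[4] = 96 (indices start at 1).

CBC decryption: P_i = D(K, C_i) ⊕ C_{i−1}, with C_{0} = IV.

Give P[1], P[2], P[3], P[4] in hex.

P[1] = E8, P[2] = 5D, P[3] = AB, P[4] = 9A

P[1]: D(K, 81) = 38; 38 ⊕ D0 = E8.
P[2]: D(K, 25) = DC; DC ⊕ 81 = 5D.
P[3]: D(K, D7) = 8E; 8E ⊕ 25 = AB.
P[4]: D(K, 96) = 4D; 4D ⊕ D7 = 9A.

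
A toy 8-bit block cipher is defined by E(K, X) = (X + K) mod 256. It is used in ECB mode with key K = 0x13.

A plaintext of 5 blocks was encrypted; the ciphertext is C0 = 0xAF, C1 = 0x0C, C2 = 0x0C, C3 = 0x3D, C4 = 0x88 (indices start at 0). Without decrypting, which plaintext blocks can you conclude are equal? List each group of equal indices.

ECB encrypts each block independently with the same key, so equal ciphertext blocks imply equal plaintext blocks.
C1 = C2 = 0x0C, so P1 = P2.

P1 = P2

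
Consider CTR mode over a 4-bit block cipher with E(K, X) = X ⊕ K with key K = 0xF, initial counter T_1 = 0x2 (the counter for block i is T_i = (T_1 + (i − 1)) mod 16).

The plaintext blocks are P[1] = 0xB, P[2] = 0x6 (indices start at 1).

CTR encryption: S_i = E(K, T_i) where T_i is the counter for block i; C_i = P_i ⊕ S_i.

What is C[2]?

C[2] = 0xA

C[1]: T = 0x2, S = E(K, T) = 0xD; 0xB ⊕ 0xD = 0x6.
C[2]: T = 0x3, S = E(K, T) = 0xC; 0x6 ⊕ 0xC = 0xA.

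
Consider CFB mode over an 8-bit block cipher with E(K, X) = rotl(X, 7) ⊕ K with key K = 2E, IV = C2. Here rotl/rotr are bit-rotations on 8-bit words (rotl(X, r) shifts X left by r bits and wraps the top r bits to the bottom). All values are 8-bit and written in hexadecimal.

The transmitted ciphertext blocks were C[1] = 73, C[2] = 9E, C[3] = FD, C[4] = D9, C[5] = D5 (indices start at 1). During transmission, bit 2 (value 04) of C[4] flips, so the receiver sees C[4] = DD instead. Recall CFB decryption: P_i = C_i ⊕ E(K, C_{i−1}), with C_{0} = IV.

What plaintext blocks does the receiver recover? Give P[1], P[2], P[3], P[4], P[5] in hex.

Only C[4] changed, to DD. In CFB, a change in C_i flips the same bit in P_i and garbles P_{i+1}. Decrypting the received ciphertext:
P[1]: E(K, C2) = 4F; 73 ⊕ 4F = 3C.
P[2]: E(K, 73) = 97; 9E ⊕ 97 = 09.
P[3]: E(K, 9E) = 61; FD ⊕ 61 = 9C.
P[4]: E(K, FD) = D0; DD ⊕ D0 = 0D.
P[5]: E(K, DD) = C0; D5 ⊕ C0 = 15.
Blocks that differ from the original plaintext: P[4], P[5].

P[1] = 3C, P[2] = 09, P[3] = 9C, P[4] = 0D, P[5] = 15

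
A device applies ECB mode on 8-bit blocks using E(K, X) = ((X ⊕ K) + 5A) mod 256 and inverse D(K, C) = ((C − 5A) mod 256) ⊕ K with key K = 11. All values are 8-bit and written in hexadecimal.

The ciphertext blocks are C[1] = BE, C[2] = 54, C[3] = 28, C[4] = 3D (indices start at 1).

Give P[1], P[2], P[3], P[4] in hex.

ECB decryption: P_i = D(K, C_i).
P[1]: D(K, BE) = 75.
P[2]: D(K, 54) = EB.
P[3]: D(K, 28) = DF.
P[4]: D(K, 3D) = F2.

P[1] = 75, P[2] = EB, P[3] = DF, P[4] = F2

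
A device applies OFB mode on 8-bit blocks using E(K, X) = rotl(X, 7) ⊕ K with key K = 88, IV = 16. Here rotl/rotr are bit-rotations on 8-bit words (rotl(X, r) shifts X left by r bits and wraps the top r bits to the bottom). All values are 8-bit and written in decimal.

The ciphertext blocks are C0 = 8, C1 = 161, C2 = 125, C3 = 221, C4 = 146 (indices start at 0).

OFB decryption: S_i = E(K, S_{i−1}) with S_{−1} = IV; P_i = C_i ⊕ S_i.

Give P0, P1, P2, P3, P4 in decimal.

P0 = 88, P1 = 209, P2 = 29, P3 = 181, P4 = 254

P0: S = E(K, 16) = 80; 8 ⊕ 80 = 88.
P1: S = E(K, 80) = 112; 161 ⊕ 112 = 209.
P2: S = E(K, 112) = 96; 125 ⊕ 96 = 29.
P3: S = E(K, 96) = 104; 221 ⊕ 104 = 181.
P4: S = E(K, 104) = 108; 146 ⊕ 108 = 254.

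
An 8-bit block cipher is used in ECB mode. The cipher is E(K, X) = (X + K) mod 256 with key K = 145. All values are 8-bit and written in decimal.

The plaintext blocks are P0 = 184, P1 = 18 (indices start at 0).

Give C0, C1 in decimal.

C0 = 73, C1 = 163

ECB encryption: C_i = E(K, P_i).
C0: E(K, 184) = 73.
C1: E(K, 18) = 163.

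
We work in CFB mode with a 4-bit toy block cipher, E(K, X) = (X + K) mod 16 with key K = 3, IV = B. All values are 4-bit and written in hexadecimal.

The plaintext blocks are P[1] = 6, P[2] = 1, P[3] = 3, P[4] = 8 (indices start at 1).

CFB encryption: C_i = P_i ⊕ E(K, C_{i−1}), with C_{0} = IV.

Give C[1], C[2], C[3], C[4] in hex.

C[1]: E(K, B) = E; 6 ⊕ E = 8.
C[2]: E(K, 8) = B; 1 ⊕ B = A.
C[3]: E(K, A) = D; 3 ⊕ D = E.
C[4]: E(K, E) = 1; 8 ⊕ 1 = 9.

C[1] = 8, C[2] = A, C[3] = E, C[4] = 9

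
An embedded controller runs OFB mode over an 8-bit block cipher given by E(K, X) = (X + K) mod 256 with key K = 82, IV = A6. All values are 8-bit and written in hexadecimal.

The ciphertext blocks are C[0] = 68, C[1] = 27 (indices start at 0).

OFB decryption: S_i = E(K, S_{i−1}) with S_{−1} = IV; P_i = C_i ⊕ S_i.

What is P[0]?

P[0]: S = E(K, A6) = 28; 68 ⊕ 28 = 40.

P[0] = 40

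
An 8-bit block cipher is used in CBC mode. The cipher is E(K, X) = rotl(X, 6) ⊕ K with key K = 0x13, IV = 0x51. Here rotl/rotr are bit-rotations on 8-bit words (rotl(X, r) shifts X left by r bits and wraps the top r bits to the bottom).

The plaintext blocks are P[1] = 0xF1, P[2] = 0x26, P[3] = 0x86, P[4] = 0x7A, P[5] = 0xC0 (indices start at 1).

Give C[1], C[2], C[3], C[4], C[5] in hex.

CBC encryption: C_i = E(K, P_i ⊕ C_{i−1}), with C_{0} = IV.
C[1]: P[1] ⊕ 0x51 = 0xA0; E(K, 0xA0) = 0x3B.
C[2]: P[2] ⊕ 0x3B = 0x1D; E(K, 0x1D) = 0x54.
C[3]: P[3] ⊕ 0x54 = 0xD2; E(K, 0xD2) = 0xA7.
C[4]: P[4] ⊕ 0xA7 = 0xDD; E(K, 0xDD) = 0x64.
C[5]: P[5] ⊕ 0x64 = 0xA4; E(K, 0xA4) = 0x3A.

C[1] = 0x3B, C[2] = 0x54, C[3] = 0xA7, C[4] = 0x64, C[5] = 0x3A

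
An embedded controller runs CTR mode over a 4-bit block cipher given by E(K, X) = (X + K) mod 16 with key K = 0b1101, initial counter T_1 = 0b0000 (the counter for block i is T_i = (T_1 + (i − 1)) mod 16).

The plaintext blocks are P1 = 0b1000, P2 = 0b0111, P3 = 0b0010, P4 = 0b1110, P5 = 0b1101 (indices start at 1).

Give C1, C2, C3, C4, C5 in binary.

CTR encryption: S_i = E(K, T_i) where T_i is the counter for block i; C_i = P_i ⊕ S_i.
C1: T = 0b0000, S = E(K, T) = 0b1101; 0b1000 ⊕ 0b1101 = 0b0101.
C2: T = 0b0001, S = E(K, T) = 0b1110; 0b0111 ⊕ 0b1110 = 0b1001.
C3: T = 0b0010, S = E(K, T) = 0b1111; 0b0010 ⊕ 0b1111 = 0b1101.
C4: T = 0b0011, S = E(K, T) = 0b0000; 0b1110 ⊕ 0b0000 = 0b1110.
C5: T = 0b0100, S = E(K, T) = 0b0001; 0b1101 ⊕ 0b0001 = 0b1100.

C1 = 0b0101, C2 = 0b1001, C3 = 0b1101, C4 = 0b1110, C5 = 0b1100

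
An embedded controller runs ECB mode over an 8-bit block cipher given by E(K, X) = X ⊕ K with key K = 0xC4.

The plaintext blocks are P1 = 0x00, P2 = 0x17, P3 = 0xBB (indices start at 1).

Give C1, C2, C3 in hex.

ECB encryption: C_i = E(K, P_i).
C1: E(K, 0x00) = 0xC4.
C2: E(K, 0x17) = 0xD3.
C3: E(K, 0xBB) = 0x7F.

C1 = 0xC4, C2 = 0xD3, C3 = 0x7F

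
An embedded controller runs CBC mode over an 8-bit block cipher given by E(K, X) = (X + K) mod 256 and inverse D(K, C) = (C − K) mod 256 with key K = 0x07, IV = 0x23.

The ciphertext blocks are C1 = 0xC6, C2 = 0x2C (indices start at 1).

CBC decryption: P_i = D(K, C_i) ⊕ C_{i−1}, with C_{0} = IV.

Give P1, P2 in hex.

P1 = 0x9C, P2 = 0xE3

P1: D(K, 0xC6) = 0xBF; 0xBF ⊕ 0x23 = 0x9C.
P2: D(K, 0x2C) = 0x25; 0x25 ⊕ 0xC6 = 0xE3.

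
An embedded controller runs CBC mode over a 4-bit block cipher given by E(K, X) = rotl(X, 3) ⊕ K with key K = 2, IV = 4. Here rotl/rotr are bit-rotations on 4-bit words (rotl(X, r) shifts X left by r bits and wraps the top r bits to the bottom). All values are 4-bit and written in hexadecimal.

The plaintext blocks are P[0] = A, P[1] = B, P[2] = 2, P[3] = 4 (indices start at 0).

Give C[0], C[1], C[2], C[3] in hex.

C[0] = 5, C[1] = 5, C[2] = 9, C[3] = C

CBC encryption: C_i = E(K, P_i ⊕ C_{i−1}), with C_{−1} = IV.
C[0]: P[0] ⊕ 4 = E; E(K, E) = 5.
C[1]: P[1] ⊕ 5 = E; E(K, E) = 5.
C[2]: P[2] ⊕ 5 = 7; E(K, 7) = 9.
C[3]: P[3] ⊕ 9 = D; E(K, D) = C.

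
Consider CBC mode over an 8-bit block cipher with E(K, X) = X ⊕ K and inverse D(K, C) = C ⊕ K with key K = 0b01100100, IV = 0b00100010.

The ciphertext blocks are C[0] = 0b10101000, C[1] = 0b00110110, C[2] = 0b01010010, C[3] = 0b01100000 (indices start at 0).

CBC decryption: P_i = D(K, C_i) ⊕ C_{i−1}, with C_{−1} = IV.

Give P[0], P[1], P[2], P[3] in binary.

P[0] = 0b11101110, P[1] = 0b11111010, P[2] = 0b00000000, P[3] = 0b01010110

P[0]: D(K, 0b10101000) = 0b11001100; 0b11001100 ⊕ 0b00100010 = 0b11101110.
P[1]: D(K, 0b00110110) = 0b01010010; 0b01010010 ⊕ 0b10101000 = 0b11111010.
P[2]: D(K, 0b01010010) = 0b00110110; 0b00110110 ⊕ 0b00110110 = 0b00000000.
P[3]: D(K, 0b01100000) = 0b00000100; 0b00000100 ⊕ 0b01010010 = 0b01010110.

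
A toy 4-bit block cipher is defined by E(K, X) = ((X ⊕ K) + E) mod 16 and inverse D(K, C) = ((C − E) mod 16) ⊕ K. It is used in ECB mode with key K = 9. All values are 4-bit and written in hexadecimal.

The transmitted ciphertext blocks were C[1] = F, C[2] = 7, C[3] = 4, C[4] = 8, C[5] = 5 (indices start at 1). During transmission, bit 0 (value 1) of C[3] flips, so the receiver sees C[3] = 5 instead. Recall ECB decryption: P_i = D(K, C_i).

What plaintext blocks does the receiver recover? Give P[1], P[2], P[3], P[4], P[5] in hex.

Only C[3] changed, to 5. In ECB, a change in C_i affects only P_i. Decrypting the received ciphertext:
P[1]: D(K, F) = 8.
P[2]: D(K, 7) = 0.
P[3]: D(K, 5) = E.
P[4]: D(K, 8) = 3.
P[5]: D(K, 5) = E.
Blocks that differ from the original plaintext: P[3].

P[1] = 8, P[2] = 0, P[3] = E, P[4] = 3, P[5] = E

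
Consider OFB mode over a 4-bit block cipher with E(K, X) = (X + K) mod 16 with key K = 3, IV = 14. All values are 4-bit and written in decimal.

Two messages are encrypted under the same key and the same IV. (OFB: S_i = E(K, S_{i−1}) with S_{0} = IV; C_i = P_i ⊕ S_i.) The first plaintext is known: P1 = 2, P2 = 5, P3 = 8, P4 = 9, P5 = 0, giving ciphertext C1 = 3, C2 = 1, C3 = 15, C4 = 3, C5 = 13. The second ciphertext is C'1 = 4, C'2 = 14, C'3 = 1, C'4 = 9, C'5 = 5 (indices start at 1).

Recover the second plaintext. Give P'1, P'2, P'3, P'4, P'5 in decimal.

P'1 = 5, P'2 = 10, P'3 = 6, P'4 = 3, P'5 = 8

In OFB with a reused IV, both messages share the same keystream S_i, so C_i ⊕ C'_i = P_i ⊕ P'_i and thus P'_i = P_i ⊕ C_i ⊕ C'_i.
P'1: 2 ⊕ 3 ⊕ 4 = 5.
P'2: 5 ⊕ 1 ⊕ 14 = 10.
P'3: 8 ⊕ 15 ⊕ 1 = 6.
P'4: 9 ⊕ 3 ⊕ 9 = 3.
P'5: 0 ⊕ 13 ⊕ 5 = 8.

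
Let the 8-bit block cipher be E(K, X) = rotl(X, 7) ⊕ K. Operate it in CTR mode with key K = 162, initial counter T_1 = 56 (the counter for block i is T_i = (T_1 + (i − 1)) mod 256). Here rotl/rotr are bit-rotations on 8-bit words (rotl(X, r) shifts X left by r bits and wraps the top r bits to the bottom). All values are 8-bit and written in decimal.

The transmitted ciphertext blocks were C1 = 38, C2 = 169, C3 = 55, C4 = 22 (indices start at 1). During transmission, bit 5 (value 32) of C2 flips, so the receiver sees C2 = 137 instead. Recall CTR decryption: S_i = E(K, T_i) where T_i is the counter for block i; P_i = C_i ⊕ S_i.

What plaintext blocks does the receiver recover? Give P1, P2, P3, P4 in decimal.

Only C2 changed, to 137. In CTR, a change in C_i flips the same bit in P_i only; the keystream is unaffected. Decrypting the received ciphertext:
P1: T = 56, S = E(K, T) = 190; 38 ⊕ 190 = 152.
P2: T = 57, S = E(K, T) = 62; 137 ⊕ 62 = 183.
P3: T = 58, S = E(K, T) = 191; 55 ⊕ 191 = 136.
P4: T = 59, S = E(K, T) = 63; 22 ⊕ 63 = 41.
Blocks that differ from the original plaintext: P2.

P1 = 152, P2 = 183, P3 = 136, P4 = 41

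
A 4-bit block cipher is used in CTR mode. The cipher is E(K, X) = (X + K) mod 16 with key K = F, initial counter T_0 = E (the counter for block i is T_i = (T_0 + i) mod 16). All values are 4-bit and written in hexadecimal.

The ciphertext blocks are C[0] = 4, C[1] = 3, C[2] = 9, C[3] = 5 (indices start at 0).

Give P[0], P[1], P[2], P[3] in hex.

P[0] = 9, P[1] = D, P[2] = 6, P[3] = 5

CTR decryption: S_i = E(K, T_i) where T_i is the counter for block i; P_i = C_i ⊕ S_i.
P[0]: T = E, S = E(K, T) = D; 4 ⊕ D = 9.
P[1]: T = F, S = E(K, T) = E; 3 ⊕ E = D.
P[2]: T = 0, S = E(K, T) = F; 9 ⊕ F = 6.
P[3]: T = 1, S = E(K, T) = 0; 5 ⊕ 0 = 5.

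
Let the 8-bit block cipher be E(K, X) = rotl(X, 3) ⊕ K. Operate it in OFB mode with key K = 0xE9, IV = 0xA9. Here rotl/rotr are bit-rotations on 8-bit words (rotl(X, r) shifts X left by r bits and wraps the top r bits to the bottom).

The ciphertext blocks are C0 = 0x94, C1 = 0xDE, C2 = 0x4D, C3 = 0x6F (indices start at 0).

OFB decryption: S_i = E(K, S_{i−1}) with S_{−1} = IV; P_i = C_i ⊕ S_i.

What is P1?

P0: S = E(K, 0xA9) = 0xA4; 0x94 ⊕ 0xA4 = 0x30.
P1: S = E(K, 0xA4) = 0xCC; 0xDE ⊕ 0xCC = 0x12.

P1 = 0x12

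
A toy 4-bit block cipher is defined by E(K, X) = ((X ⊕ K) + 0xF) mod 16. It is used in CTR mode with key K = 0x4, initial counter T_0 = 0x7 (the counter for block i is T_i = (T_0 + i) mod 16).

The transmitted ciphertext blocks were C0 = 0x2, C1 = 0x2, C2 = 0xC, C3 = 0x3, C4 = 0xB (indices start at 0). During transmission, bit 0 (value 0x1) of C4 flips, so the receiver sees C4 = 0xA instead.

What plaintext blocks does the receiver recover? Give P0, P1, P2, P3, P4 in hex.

CTR decryption: S_i = E(K, T_i) where T_i is the counter for block i; P_i = C_i ⊕ S_i.
Only C4 changed, to 0xA. In CTR, a change in C_i flips the same bit in P_i only; the keystream is unaffected. Decrypting the received ciphertext:
P0: T = 0x7, S = E(K, T) = 0x2; 0x2 ⊕ 0x2 = 0x0.
P1: T = 0x8, S = E(K, T) = 0xB; 0x2 ⊕ 0xB = 0x9.
P2: T = 0x9, S = E(K, T) = 0xC; 0xC ⊕ 0xC = 0x0.
P3: T = 0xA, S = E(K, T) = 0xD; 0x3 ⊕ 0xD = 0xE.
P4: T = 0xB, S = E(K, T) = 0xE; 0xA ⊕ 0xE = 0x4.
Blocks that differ from the original plaintext: P4.

P0 = 0x0, P1 = 0x9, P2 = 0x0, P3 = 0xE, P4 = 0x4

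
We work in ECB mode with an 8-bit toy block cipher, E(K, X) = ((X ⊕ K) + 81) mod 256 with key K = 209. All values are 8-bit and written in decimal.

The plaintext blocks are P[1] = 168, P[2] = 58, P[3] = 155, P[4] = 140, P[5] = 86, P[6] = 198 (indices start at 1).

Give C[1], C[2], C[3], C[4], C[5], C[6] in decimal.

ECB encryption: C_i = E(K, P_i).
C[1]: E(K, 168) = 202.
C[2]: E(K, 58) = 60.
C[3]: E(K, 155) = 155.
C[4]: E(K, 140) = 174.
C[5]: E(K, 86) = 216.
C[6]: E(K, 198) = 104.

C[1] = 202, C[2] = 60, C[3] = 155, C[4] = 174, C[5] = 216, C[6] = 104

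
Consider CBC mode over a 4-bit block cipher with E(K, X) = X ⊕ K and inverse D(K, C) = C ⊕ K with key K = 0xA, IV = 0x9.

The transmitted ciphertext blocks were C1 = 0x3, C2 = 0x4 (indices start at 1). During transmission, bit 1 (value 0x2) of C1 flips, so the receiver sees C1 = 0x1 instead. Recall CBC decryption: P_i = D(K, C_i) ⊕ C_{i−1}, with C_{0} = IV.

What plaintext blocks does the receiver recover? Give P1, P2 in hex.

P1 = 0x2, P2 = 0xF

Only C1 changed, to 0x1. In CBC, a change in C_i garbles P_i and flips the same bit in P_{i+1}. Decrypting the received ciphertext:
P1: D(K, 0x1) = 0xB; 0xB ⊕ 0x9 = 0x2.
P2: D(K, 0x4) = 0xE; 0xE ⊕ 0x1 = 0xF.
Blocks that differ from the original plaintext: P1, P2.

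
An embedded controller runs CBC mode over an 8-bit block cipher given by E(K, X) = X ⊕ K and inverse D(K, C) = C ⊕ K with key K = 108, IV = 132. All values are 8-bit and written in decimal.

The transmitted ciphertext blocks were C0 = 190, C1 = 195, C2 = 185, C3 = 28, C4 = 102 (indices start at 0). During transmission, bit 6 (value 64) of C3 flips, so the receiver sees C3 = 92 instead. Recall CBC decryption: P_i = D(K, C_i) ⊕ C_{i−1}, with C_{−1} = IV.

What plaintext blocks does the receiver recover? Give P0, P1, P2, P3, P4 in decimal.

P0 = 86, P1 = 17, P2 = 22, P3 = 137, P4 = 86

Only C3 changed, to 92. In CBC, a change in C_i garbles P_i and flips the same bit in P_{i+1}. Decrypting the received ciphertext:
P0: D(K, 190) = 210; 210 ⊕ 132 = 86.
P1: D(K, 195) = 175; 175 ⊕ 190 = 17.
P2: D(K, 185) = 213; 213 ⊕ 195 = 22.
P3: D(K, 92) = 48; 48 ⊕ 185 = 137.
P4: D(K, 102) = 10; 10 ⊕ 92 = 86.
Blocks that differ from the original plaintext: P3, P4.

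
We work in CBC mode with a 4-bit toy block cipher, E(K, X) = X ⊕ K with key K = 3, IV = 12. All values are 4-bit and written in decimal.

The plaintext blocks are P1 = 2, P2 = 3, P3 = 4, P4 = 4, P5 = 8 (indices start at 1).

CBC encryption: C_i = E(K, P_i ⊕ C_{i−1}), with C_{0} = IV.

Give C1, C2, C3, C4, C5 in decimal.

C1: P1 ⊕ 12 = 14; E(K, 14) = 13.
C2: P2 ⊕ 13 = 14; E(K, 14) = 13.
C3: P3 ⊕ 13 = 9; E(K, 9) = 10.
C4: P4 ⊕ 10 = 14; E(K, 14) = 13.
C5: P5 ⊕ 13 = 5; E(K, 5) = 6.

C1 = 13, C2 = 13, C3 = 10, C4 = 13, C5 = 6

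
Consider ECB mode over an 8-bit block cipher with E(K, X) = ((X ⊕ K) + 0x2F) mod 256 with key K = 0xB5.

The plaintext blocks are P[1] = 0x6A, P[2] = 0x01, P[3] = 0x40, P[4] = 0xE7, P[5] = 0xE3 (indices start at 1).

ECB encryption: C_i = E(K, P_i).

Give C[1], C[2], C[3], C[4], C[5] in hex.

C[1]: E(K, 0x6A) = 0x0E.
C[2]: E(K, 0x01) = 0xE3.
C[3]: E(K, 0x40) = 0x24.
C[4]: E(K, 0xE7) = 0x81.
C[5]: E(K, 0xE3) = 0x85.

C[1] = 0x0E, C[2] = 0xE3, C[3] = 0x24, C[4] = 0x81, C[5] = 0x85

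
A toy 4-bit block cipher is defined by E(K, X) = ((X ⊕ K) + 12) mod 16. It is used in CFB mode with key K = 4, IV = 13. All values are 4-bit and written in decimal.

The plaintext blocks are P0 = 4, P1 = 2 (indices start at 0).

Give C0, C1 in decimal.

C0 = 1, C1 = 3

CFB encryption: C_i = P_i ⊕ E(K, C_{i−1}), with C_{−1} = IV.
C0: E(K, 13) = 5; 4 ⊕ 5 = 1.
C1: E(K, 1) = 1; 2 ⊕ 1 = 3.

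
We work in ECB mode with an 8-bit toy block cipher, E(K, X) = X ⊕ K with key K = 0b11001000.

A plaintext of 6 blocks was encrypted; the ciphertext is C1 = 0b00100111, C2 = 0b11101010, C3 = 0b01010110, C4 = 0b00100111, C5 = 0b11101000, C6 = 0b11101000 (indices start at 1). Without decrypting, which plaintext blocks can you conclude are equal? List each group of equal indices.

P1 = P4; P5 = P6

ECB encrypts each block independently with the same key, so equal ciphertext blocks imply equal plaintext blocks.
C1 = C4 = 0b00100111, so P1 = P4.
C5 = C6 = 0b11101000, so P5 = P6.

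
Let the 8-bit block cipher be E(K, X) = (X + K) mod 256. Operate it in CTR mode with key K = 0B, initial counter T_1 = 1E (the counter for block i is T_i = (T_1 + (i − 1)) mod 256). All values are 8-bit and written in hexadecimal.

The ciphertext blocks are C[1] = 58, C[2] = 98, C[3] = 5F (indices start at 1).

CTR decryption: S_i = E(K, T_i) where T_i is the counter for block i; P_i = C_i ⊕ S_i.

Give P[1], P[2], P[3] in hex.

P[1]: T = 1E, S = E(K, T) = 29; 58 ⊕ 29 = 71.
P[2]: T = 1F, S = E(K, T) = 2A; 98 ⊕ 2A = B2.
P[3]: T = 20, S = E(K, T) = 2B; 5F ⊕ 2B = 74.

P[1] = 71, P[2] = B2, P[3] = 74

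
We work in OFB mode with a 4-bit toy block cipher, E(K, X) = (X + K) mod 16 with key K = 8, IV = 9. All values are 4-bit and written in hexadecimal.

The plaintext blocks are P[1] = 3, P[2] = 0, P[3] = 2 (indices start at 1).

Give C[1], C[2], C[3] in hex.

C[1] = 2, C[2] = 9, C[3] = 3

OFB encryption: S_i = E(K, S_{i−1}) with S_{0} = IV; C_i = P_i ⊕ S_i.
C[1]: S = E(K, 9) = 1; 3 ⊕ 1 = 2.
C[2]: S = E(K, 1) = 9; 0 ⊕ 9 = 9.
C[3]: S = E(K, 9) = 1; 2 ⊕ 1 = 3.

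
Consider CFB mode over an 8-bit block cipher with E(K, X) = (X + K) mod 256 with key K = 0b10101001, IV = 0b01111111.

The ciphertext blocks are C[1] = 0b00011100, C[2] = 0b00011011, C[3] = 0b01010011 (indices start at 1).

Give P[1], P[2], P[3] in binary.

P[1] = 0b00110100, P[2] = 0b11011110, P[3] = 0b10010111

CFB decryption: P_i = C_i ⊕ E(K, C_{i−1}), with C_{0} = IV.
P[1]: E(K, 0b01111111) = 0b00101000; 0b00011100 ⊕ 0b00101000 = 0b00110100.
P[2]: E(K, 0b00011100) = 0b11000101; 0b00011011 ⊕ 0b11000101 = 0b11011110.
P[3]: E(K, 0b00011011) = 0b11000100; 0b01010011 ⊕ 0b11000100 = 0b10010111.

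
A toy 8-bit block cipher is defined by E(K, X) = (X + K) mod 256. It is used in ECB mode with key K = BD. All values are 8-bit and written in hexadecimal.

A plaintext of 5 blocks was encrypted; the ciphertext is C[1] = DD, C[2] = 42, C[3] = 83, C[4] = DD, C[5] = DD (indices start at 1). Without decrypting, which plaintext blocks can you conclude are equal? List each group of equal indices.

P[1] = P[4] = P[5]

ECB encrypts each block independently with the same key, so equal ciphertext blocks imply equal plaintext blocks.
C[1] = C[4] = C[5] = DD, so P[1] = P[4] = P[5].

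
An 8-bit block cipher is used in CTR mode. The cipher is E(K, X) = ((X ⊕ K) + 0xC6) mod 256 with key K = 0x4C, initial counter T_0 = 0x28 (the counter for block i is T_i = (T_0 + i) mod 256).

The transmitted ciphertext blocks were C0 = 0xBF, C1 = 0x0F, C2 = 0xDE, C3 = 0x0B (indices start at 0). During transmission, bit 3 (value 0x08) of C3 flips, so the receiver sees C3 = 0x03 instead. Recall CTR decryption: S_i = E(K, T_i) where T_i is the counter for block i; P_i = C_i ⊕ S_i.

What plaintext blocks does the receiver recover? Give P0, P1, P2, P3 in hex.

Only C3 changed, to 0x03. In CTR, a change in C_i flips the same bit in P_i only; the keystream is unaffected. Decrypting the received ciphertext:
P0: T = 0x28, S = E(K, T) = 0x2A; 0xBF ⊕ 0x2A = 0x95.
P1: T = 0x29, S = E(K, T) = 0x2B; 0x0F ⊕ 0x2B = 0x24.
P2: T = 0x2A, S = E(K, T) = 0x2C; 0xDE ⊕ 0x2C = 0xF2.
P3: T = 0x2B, S = E(K, T) = 0x2D; 0x03 ⊕ 0x2D = 0x2E.
Blocks that differ from the original plaintext: P3.

P0 = 0x95, P1 = 0x24, P2 = 0xF2, P3 = 0x2E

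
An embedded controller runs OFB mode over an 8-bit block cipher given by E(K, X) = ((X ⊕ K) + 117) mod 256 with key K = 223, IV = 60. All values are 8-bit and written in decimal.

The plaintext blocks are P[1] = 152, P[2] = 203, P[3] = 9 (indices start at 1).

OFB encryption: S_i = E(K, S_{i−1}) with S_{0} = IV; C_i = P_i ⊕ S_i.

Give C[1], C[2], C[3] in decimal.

C[1]: S = E(K, 60) = 88; 152 ⊕ 88 = 192.
C[2]: S = E(K, 88) = 252; 203 ⊕ 252 = 55.
C[3]: S = E(K, 252) = 152; 9 ⊕ 152 = 145.

C[1] = 192, C[2] = 55, C[3] = 145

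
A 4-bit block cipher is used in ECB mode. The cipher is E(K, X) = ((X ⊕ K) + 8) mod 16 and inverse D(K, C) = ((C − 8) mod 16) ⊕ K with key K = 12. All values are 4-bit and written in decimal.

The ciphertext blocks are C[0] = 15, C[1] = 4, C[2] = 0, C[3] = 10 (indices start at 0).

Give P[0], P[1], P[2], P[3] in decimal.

P[0] = 11, P[1] = 0, P[2] = 4, P[3] = 14

ECB decryption: P_i = D(K, C_i).
P[0]: D(K, 15) = 11.
P[1]: D(K, 4) = 0.
P[2]: D(K, 0) = 4.
P[3]: D(K, 10) = 14.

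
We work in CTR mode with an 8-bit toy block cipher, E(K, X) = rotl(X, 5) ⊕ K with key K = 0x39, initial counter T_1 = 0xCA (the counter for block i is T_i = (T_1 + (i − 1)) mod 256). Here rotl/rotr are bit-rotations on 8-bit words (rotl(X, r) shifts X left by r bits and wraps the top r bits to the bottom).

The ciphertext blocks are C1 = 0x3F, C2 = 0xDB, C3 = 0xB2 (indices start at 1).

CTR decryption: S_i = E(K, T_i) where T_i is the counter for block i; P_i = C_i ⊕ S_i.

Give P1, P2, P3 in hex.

P1 = 0x5F, P2 = 0x9B, P3 = 0x12

P1: T = 0xCA, S = E(K, T) = 0x60; 0x3F ⊕ 0x60 = 0x5F.
P2: T = 0xCB, S = E(K, T) = 0x40; 0xDB ⊕ 0x40 = 0x9B.
P3: T = 0xCC, S = E(K, T) = 0xA0; 0xB2 ⊕ 0xA0 = 0x12.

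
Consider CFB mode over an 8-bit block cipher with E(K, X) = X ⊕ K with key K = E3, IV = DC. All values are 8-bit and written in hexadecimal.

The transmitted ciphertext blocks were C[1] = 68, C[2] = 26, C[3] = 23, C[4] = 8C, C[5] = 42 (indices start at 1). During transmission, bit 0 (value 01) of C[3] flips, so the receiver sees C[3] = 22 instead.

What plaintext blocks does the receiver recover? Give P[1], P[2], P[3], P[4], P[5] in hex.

P[1] = 57, P[2] = AD, P[3] = E7, P[4] = 4D, P[5] = 2D

CFB decryption: P_i = C_i ⊕ E(K, C_{i−1}), with C_{0} = IV.
Only C[3] changed, to 22. In CFB, a change in C_i flips the same bit in P_i and garbles P_{i+1}. Decrypting the received ciphertext:
P[1]: E(K, DC) = 3F; 68 ⊕ 3F = 57.
P[2]: E(K, 68) = 8B; 26 ⊕ 8B = AD.
P[3]: E(K, 26) = C5; 22 ⊕ C5 = E7.
P[4]: E(K, 22) = C1; 8C ⊕ C1 = 4D.
P[5]: E(K, 8C) = 6F; 42 ⊕ 6F = 2D.
Blocks that differ from the original plaintext: P[3], P[4].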